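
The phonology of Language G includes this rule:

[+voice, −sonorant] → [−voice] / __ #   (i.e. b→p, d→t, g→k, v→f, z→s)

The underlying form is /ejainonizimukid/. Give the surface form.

Scanning /ejainonizimukid/: /z/ at position 9 is not in the conditioning environment; /d/ is a voiced obstruent in word-final position, so it devoices to [t].
Result: [ejainonizimukit].

ejainonizimukit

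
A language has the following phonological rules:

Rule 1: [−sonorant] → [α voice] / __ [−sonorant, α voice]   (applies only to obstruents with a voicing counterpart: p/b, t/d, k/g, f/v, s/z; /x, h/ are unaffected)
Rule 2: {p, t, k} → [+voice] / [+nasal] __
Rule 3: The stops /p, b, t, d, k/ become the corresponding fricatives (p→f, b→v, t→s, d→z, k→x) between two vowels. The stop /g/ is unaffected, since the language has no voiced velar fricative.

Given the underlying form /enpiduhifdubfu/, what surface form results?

enbizuhivdupfu

Rule 1 (regressive voicing assimilation): /f/ precedes the voiced obstruent /d/, so it voices to [v] by assimilation. /b/ precedes the voiceless obstruent /f/, so it devoices to [p] by assimilation. /enpiduhifdubfu/ → enpiduhivdupfu.
Rule 2 (post-nasal voicing): /p/ is a voiceless stop immediately after the nasal /n/, so it voices to [b]. /enpiduhivdupfu/ → enbiduhivdupfu.
Rule 3 (intervocalic spirantization): /d/ is a stop between vowels /i/ and /u/, so it spirantizes to the fricative [z]. /enbiduhivdupfu/ → enbizuhivdupfu.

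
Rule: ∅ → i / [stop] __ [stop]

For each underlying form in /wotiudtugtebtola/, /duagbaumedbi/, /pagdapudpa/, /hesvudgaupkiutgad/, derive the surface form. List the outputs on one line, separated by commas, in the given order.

wotiuditugitebitola, duagibaumedibi, pagidapudipa, hesvudigaupikiutigad

/wotiudtugtebtola/: /d/ and /t/ form a stop–stop cluster, so [i] is inserted between them. /g/ and /t/ form a stop–stop cluster, so [i] is inserted between them. /b/ and /t/ form a stop–stop cluster, so [i] is inserted between them. → [wotiuditugitebitola].
/duagbaumedbi/: /g/ and /b/ form a stop–stop cluster, so [i] is inserted between them. /d/ and /b/ form a stop–stop cluster, so [i] is inserted between them. → [duagibaumedibi].
/pagdapudpa/: /g/ and /d/ form a stop–stop cluster, so [i] is inserted between them. /d/ and /p/ form a stop–stop cluster, so [i] is inserted between them. → [pagidapudipa].
/hesvudgaupkiutgad/: /d/ and /g/ form a stop–stop cluster, so [i] is inserted between them. /p/ and /k/ form a stop–stop cluster, so [i] is inserted between them. /t/ and /g/ form a stop–stop cluster, so [i] is inserted between them. → [hesvudigaupikiutigad].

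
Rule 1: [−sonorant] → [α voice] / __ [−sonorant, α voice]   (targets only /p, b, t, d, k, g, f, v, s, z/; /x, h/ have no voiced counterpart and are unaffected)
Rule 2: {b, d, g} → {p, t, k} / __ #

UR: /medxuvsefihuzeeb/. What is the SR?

metxufsefihuzeep

Rule 1 (regressive voicing assimilation): /d/ precedes the voiceless obstruent /x/, so it devoices to [t] by assimilation. /v/ precedes the voiceless obstruent /s/, so it devoices to [f] by assimilation. /medxuvsefihuzeeb/ → metxufsefihuzeeb.
Rule 2 (final devoicing): /b/ is a voiced stop in word-final position, so it devoices to [p]. /metxufsefihuzeeb/ → metxufsefihuzeep.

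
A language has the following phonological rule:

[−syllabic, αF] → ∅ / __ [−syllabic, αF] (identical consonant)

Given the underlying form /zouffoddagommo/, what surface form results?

zoufodagomo

/ff/ is a geminate; the first /f/ deletes.
/dd/ is a geminate; the first /d/ deletes.
/mm/ is a geminate; the first /m/ deletes.
The other instances of /z/, /f/, /d/, /g/, /m/ do not occur in the required environment and remain unchanged.
Surface form: [zoufodagomo].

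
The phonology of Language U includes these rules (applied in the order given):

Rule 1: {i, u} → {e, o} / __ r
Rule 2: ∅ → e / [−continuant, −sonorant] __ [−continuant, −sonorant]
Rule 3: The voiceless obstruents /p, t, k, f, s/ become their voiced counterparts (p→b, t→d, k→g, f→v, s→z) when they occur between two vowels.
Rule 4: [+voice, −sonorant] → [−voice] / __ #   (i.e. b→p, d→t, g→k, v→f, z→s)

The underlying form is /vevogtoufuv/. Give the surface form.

Rule 1 (pre-rhotic lowering): no segment meets the environment; /vevogtoufuv/ is unchanged.
Rule 2 (stop-cluster e-epenthesis): /g/ and /t/ form a stop–stop cluster, so [e] is inserted between them. /vevogtoufuv/ → vevogetoufuv.
Rule 3 (intervocalic voicing): /t/ is a voiceless obstruent between vowels /e/ and /o/, so it voices to [d]. /f/ is a voiceless obstruent between vowels /u/ and /u/, so it voices to [v]. /vevogetoufuv/ → vevogedouvuv.
Rule 4 (final devoicing): /v/ is a voiced obstruent in word-final position, so it devoices to [f]. /vevogedouvuv/ → vevogedouvuf.

vevogedouvuf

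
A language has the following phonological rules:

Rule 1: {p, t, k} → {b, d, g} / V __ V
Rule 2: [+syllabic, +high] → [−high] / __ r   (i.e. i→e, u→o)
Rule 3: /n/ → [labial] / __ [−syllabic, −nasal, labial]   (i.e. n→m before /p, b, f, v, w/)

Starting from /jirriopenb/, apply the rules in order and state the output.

jerriobemb

Rule 1 (intervocalic voicing): /p/ is a voiceless stop between vowels /o/ and /e/, so it voices to [b]. /jirriopenb/ → jirriobenb.
Rule 2 (pre-rhotic lowering): /i/ is a high vowel immediately before /r/, so it lowers to [e]. /jirriobenb/ → jerriobenb.
Rule 3 (nasal place assimilation): /n/ precedes the labial consonant /b/, so it assimilates in place to [m]. /jerriobenb/ → jerriobemb.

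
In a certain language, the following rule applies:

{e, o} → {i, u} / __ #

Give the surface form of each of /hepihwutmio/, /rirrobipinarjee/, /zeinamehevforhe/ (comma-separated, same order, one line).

hepihwutmiu, rirrobipinarjei, zeinamehevforhi

/hepihwutmio/: /o/ is a mid vowel in word-final position, so it raises to [u]. → [hepihwutmiu].
/rirrobipinarjee/: /e/ is a mid vowel in word-final position, so it raises to [i]. → [rirrobipinarjei].
/zeinamehevforhe/: /e/ is a mid vowel in word-final position, so it raises to [i]. → [zeinamehevforhi].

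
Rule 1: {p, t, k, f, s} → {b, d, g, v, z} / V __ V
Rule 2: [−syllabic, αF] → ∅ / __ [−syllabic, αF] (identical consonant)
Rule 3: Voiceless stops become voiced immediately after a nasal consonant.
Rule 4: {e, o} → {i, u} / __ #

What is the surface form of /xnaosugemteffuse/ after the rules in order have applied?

Rule 1 (intervocalic voicing): /s/ is a voiceless obstruent between vowels /o/ and /u/, so it voices to [z]. /s/ is a voiceless obstruent between vowels /u/ and /e/, so it voices to [z]. /xnaosugemteffuse/ → xnaozugemteffuze.
Rule 2 (degemination): /ff/ is a geminate; the first /f/ deletes. /xnaozugemteffuze/ → xnaozugemtefuze.
Rule 3 (post-nasal voicing): /t/ is a voiceless stop immediately after the nasal /m/, so it voices to [d]. /xnaozugemtefuze/ → xnaozugemdefuze.
Rule 4 (final vowel raising): /e/ is a mid vowel in word-final position, so it raises to [i]. /xnaozugemdefuze/ → xnaozugemdefuzi.

xnaozugemdefuzi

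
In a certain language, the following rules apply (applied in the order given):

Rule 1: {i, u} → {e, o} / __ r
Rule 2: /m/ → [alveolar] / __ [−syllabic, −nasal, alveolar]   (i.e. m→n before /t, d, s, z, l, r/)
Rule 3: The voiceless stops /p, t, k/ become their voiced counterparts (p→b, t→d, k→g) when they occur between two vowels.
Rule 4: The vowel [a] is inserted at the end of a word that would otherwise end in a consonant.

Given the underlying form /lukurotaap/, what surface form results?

Rule 1 (pre-rhotic lowering): /u/ is a high vowel immediately before /r/, so it lowers to [o]. /lukurotaap/ → lukorotaap.
Rule 2 (nasal place assimilation): no segment meets the environment; /lukorotaap/ is unchanged.
Rule 3 (intervocalic voicing): /k/ is a voiceless stop between vowels /u/ and /o/, so it voices to [g]. /t/ is a voiceless stop between vowels /o/ and /a/, so it voices to [d]. /lukorotaap/ → lugorodaap.
Rule 4 (final a-epenthesis): the form ends in the consonant /p/, so [a] is inserted word-finally. /lugorodaap/ → lugorodaapa.

lugorodaapa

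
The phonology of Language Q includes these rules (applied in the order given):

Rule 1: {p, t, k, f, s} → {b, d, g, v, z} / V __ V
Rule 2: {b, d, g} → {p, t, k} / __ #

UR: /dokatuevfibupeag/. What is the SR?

dogaduevfibubeak

Rule 1 (intervocalic voicing): /k/ is a voiceless obstruent between vowels /o/ and /a/, so it voices to [g]. /t/ is a voiceless obstruent between vowels /a/ and /u/, so it voices to [d]. /p/ is a voiceless obstruent between vowels /u/ and /e/, so it voices to [b]. /dokatuevfibupeag/ → dogaduevfibubeag.
Rule 2 (final devoicing): /g/ is a voiced stop in word-final position, so it devoices to [k]. /dogaduevfibubeag/ → dogaduevfibubeak.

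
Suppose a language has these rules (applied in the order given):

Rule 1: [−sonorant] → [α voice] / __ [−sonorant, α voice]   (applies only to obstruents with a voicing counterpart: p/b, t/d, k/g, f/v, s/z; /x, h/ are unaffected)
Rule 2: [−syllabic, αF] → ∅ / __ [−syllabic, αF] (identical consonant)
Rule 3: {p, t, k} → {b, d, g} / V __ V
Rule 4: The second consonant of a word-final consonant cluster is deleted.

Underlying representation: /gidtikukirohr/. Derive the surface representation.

Rule 1 (regressive voicing assimilation): /d/ precedes the voiceless obstruent /t/, so it devoices to [t] by assimilation. /gidtikukirohr/ → gittikukirohr.
Rule 2 (degemination): /tt/ is a geminate; the first /t/ deletes. /gittikukirohr/ → gitikukirohr.
Rule 3 (intervocalic voicing): /t/ is a voiceless stop between vowels /i/ and /i/, so it voices to [d]. /k/ is a voiceless stop between vowels /i/ and /u/, so it voices to [g]. /k/ is a voiceless stop between vowels /u/ and /i/, so it voices to [g]. /gitikukirohr/ → gidigugirohr.
Rule 4 (final cluster simplification): /r/ is the second consonant of a word-final cluster /hr/, so it deletes. /gidigugirohr/ → gidigugiroh.

gidigugiroh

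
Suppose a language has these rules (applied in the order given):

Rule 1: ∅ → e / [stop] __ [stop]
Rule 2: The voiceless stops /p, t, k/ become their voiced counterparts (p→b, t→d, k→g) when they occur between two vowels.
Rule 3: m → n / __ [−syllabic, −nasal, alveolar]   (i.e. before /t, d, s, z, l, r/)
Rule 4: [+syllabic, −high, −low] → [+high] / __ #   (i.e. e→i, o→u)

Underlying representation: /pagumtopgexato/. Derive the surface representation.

Rule 1 (stop-cluster e-epenthesis): /p/ and /g/ form a stop–stop cluster, so [e] is inserted between them. /pagumtopgexato/ → pagumtopegexato.
Rule 2 (intervocalic voicing): /p/ is a voiceless stop between vowels /o/ and /e/, so it voices to [b]. /t/ is a voiceless stop between vowels /a/ and /o/, so it voices to [d]. /pagumtopegexato/ → pagumtobegexado.
Rule 3 (nasal place assimilation): /m/ precedes the alveolar consonant /t/, so it assimilates in place to [n]. /pagumtobegexado/ → paguntobegexado.
Rule 4 (final vowel raising): /o/ is a mid vowel in word-final position, so it raises to [u]. /paguntobegexado/ → paguntobegexadu.

paguntobegexadu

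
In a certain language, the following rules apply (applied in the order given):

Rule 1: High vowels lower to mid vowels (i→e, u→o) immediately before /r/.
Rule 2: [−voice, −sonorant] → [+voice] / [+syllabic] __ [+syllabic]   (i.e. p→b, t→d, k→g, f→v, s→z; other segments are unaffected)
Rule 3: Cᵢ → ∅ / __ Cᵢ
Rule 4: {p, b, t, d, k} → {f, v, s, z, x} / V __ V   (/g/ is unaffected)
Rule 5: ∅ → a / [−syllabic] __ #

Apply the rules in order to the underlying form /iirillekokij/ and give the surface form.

ierilegogija

Rule 1 (pre-rhotic lowering): /i/ is a high vowel immediately before /r/, so it lowers to [e]. /iirillekokij/ → ierillekokij.
Rule 2 (intervocalic voicing): /k/ is a voiceless obstruent between vowels /e/ and /o/, so it voices to [g]. /k/ is a voiceless obstruent between vowels /o/ and /i/, so it voices to [g]. /ierillekokij/ → ierillegogij.
Rule 3 (degemination): /ll/ is a geminate; the first /l/ deletes. /ierillegogij/ → ierilegogij.
Rule 4 (intervocalic spirantization): no segment meets the environment; /ierilegogij/ is unchanged.
Rule 5 (final a-epenthesis): the form ends in the consonant /j/, so [a] is inserted word-finally. /ierilegogij/ → ierilegogija.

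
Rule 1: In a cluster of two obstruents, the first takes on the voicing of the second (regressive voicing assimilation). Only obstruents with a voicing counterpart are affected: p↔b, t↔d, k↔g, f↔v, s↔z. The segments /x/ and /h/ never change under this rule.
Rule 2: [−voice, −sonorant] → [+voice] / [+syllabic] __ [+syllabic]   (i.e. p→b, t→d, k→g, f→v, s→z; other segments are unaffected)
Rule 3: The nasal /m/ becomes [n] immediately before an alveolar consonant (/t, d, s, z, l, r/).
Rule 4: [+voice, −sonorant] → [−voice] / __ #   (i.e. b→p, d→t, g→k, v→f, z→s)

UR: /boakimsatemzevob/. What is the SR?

Rule 1 (regressive voicing assimilation): no segment meets the environment; /boakimsatemzevob/ is unchanged.
Rule 2 (intervocalic voicing): /k/ is a voiceless obstruent between vowels /a/ and /i/, so it voices to [g]. /t/ is a voiceless obstruent between vowels /a/ and /e/, so it voices to [d]. /boakimsatemzevob/ → boagimsademzevob.
Rule 3 (nasal place assimilation): /m/ precedes the alveolar consonant /s/, so it assimilates in place to [n]. /m/ precedes the alveolar consonant /z/, so it assimilates in place to [n]. /boagimsademzevob/ → boaginsadenzevob.
Rule 4 (final devoicing): /b/ is a voiced obstruent in word-final position, so it devoices to [p]. /boaginsadenzevob/ → boaginsadenzevop.

boaginsadenzevop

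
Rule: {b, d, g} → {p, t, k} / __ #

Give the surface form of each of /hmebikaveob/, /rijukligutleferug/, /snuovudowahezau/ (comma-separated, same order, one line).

hmebikaveop, rijukligutleferuk, snuovudowahezau

/hmebikaveob/: /b/ is a voiced stop in word-final position, so it devoices to [p]. → [hmebikaveop].
/rijukligutleferug/: /g/ is a voiced stop in word-final position, so it devoices to [k]. → [rijukligutleferuk].
/snuovudowahezau/: the rule's environment is not met; surfaces unchanged as [snuovudowahezau].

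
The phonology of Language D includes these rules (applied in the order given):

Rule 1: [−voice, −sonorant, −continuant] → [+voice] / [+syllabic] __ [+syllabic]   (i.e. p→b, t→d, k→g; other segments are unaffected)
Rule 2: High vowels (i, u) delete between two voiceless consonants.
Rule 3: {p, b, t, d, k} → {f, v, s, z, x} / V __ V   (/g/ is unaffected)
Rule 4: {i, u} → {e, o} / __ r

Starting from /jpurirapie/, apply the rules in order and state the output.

Rule 1 (intervocalic voicing): /p/ is a voiceless stop between vowels /a/ and /i/, so it voices to [b]. /jpurirapie/ → jpurirabie.
Rule 2 (high vowel syncope): no segment meets the environment; /jpurirabie/ is unchanged.
Rule 3 (intervocalic spirantization): /b/ is a stop between vowels /a/ and /i/, so it spirantizes to the fricative [v]. /jpurirabie/ → jpuriravie.
Rule 4 (pre-rhotic lowering): /u/ is a high vowel immediately before /r/, so it lowers to [o]. /i/ is a high vowel immediately before /r/, so it lowers to [e]. /jpuriravie/ → jporeravie.

jporeravie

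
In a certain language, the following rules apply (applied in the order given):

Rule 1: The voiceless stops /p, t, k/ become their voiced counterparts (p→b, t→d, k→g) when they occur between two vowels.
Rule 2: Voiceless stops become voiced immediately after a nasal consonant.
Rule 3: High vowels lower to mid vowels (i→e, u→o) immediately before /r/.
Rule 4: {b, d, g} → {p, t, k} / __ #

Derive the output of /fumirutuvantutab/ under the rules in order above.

Rule 1 (intervocalic voicing): /t/ is a voiceless stop between vowels /u/ and /u/, so it voices to [d]. /t/ is a voiceless stop between vowels /u/ and /a/, so it voices to [d]. /fumirutuvantutab/ → fumiruduvantudab.
Rule 2 (post-nasal voicing): /t/ is a voiceless stop immediately after the nasal /n/, so it voices to [d]. /fumiruduvantudab/ → fumiruduvandudab.
Rule 3 (pre-rhotic lowering): /i/ is a high vowel immediately before /r/, so it lowers to [e]. /fumiruduvandudab/ → fumeruduvandudab.
Rule 4 (final devoicing): /b/ is a voiced stop in word-final position, so it devoices to [p]. /fumeruduvandudab/ → fumeruduvandudap.

fumeruduvandudap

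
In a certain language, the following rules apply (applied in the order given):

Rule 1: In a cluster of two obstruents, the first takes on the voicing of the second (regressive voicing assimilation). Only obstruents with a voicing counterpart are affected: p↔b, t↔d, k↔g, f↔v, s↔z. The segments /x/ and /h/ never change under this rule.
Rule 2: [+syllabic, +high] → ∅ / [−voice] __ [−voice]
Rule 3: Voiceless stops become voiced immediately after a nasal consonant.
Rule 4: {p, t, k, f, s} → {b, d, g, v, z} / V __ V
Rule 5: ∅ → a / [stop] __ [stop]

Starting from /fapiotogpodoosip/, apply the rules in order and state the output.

fabiodokapodoosp

Rule 1 (regressive voicing assimilation): /g/ precedes the voiceless obstruent /p/, so it devoices to [k] by assimilation. /fapiotogpodoosip/ → fapiotokpodoosip.
Rule 2 (high vowel syncope): /i/ is a high vowel flanked by voiceless consonants /s/ and /p/, so it deletes. /fapiotokpodoosip/ → fapiotokpodoosp.
Rule 3 (post-nasal voicing): no segment meets the environment; /fapiotokpodoosp/ is unchanged.
Rule 4 (intervocalic voicing): /p/ is a voiceless obstruent between vowels /a/ and /i/, so it voices to [b]. /t/ is a voiceless obstruent between vowels /o/ and /o/, so it voices to [d]. /fapiotokpodoosp/ → fabiodokpodoosp.
Rule 5 (stop-cluster a-epenthesis): /k/ and /p/ form a stop–stop cluster, so [a] is inserted between them. /fabiodokpodoosp/ → fabiodokapodoosp.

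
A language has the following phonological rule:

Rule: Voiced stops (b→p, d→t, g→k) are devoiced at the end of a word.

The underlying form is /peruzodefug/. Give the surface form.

/g/ is a voiced stop in word-final position, so it devoices to [k].
The other instance of /d/ does not occur in the required environment and remains unchanged.
Surface form: [peruzodefuk].

peruzodefuk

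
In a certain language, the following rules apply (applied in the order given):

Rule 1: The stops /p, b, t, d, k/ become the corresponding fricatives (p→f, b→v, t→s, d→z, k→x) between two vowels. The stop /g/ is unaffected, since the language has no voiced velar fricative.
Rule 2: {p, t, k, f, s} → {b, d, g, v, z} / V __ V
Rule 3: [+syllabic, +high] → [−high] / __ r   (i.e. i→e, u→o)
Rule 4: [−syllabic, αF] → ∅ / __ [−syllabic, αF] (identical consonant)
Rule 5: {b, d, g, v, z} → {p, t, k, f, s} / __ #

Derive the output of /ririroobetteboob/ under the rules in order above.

Rule 1 (intervocalic spirantization): /b/ is a stop between vowels /o/ and /e/, so it spirantizes to the fricative [v]. /b/ is a stop between vowels /e/ and /o/, so it spirantizes to the fricative [v]. /ririroobetteboob/ → ririroovettevoob.
Rule 2 (intervocalic voicing): no segment meets the environment; /ririroovettevoob/ is unchanged.
Rule 3 (pre-rhotic lowering): /i/ is a high vowel immediately before /r/, so it lowers to [e]. /i/ is a high vowel immediately before /r/, so it lowers to [e]. /ririroovettevoob/ → rereroovettevoob.
Rule 4 (degemination): /tt/ is a geminate; the first /t/ deletes. /rereroovettevoob/ → rereroovetevoob.
Rule 5 (final devoicing): /b/ is a voiced obstruent in word-final position, so it devoices to [p]. /rereroovetevoob/ → rereroovetevoop.

rereroovetevoop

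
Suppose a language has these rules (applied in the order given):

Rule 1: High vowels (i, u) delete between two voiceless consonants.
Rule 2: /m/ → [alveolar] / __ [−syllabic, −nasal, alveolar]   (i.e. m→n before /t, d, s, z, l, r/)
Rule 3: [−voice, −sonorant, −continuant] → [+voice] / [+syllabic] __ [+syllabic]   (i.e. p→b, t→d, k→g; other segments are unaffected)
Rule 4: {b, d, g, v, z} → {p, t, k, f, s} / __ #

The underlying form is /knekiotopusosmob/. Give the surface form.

knegiodopsosmop

Rule 1 (high vowel syncope): /u/ is a high vowel flanked by voiceless consonants /p/ and /s/, so it deletes. /knekiotopusosmob/ → knekiotopsosmob.
Rule 2 (nasal place assimilation): no segment meets the environment; /knekiotopsosmob/ is unchanged.
Rule 3 (intervocalic voicing): /k/ is a voiceless stop between vowels /e/ and /i/, so it voices to [g]. /t/ is a voiceless stop between vowels /o/ and /o/, so it voices to [d]. /knekiotopsosmob/ → knegiodopsosmob.
Rule 4 (final devoicing): /b/ is a voiced obstruent in word-final position, so it devoices to [p]. /knegiodopsosmob/ → knegiodopsosmop.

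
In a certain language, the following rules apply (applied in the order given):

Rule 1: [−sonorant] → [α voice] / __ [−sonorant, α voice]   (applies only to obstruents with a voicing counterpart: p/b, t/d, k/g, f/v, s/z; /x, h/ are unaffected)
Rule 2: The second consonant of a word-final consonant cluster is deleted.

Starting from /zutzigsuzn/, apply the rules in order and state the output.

zudziksuz

Rule 1 (regressive voicing assimilation): /t/ precedes the voiced obstruent /z/, so it voices to [d] by assimilation. /g/ precedes the voiceless obstruent /s/, so it devoices to [k] by assimilation. /zutzigsuzn/ → zudziksuzn.
Rule 2 (final cluster simplification): /n/ is the second consonant of a word-final cluster /zn/, so it deletes. /zudziksuzn/ → zudziksuz.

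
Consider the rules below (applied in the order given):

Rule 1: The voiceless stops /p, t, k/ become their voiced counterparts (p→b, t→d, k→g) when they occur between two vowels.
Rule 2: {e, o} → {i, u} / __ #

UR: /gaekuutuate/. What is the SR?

gaeguuduadi

Rule 1 (intervocalic voicing): /k/ is a voiceless stop between vowels /e/ and /u/, so it voices to [g]. /t/ is a voiceless stop between vowels /u/ and /u/, so it voices to [d]. /t/ is a voiceless stop between vowels /a/ and /e/, so it voices to [d]. /gaekuutuate/ → gaeguuduade.
Rule 2 (final vowel raising): /e/ is a mid vowel in word-final position, so it raises to [i]. /gaeguuduade/ → gaeguuduadi.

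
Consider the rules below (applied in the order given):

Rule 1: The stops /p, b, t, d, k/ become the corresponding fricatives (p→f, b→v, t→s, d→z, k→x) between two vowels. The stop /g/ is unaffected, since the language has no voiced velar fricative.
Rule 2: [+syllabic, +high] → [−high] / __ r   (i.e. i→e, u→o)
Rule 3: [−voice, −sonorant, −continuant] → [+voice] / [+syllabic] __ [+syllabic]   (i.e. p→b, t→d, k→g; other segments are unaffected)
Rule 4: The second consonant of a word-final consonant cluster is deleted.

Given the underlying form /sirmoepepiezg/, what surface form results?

Rule 1 (intervocalic spirantization): /p/ is a stop between vowels /e/ and /e/, so it spirantizes to the fricative [f]. /p/ is a stop between vowels /e/ and /i/, so it spirantizes to the fricative [f]. /sirmoepepiezg/ → sirmoefefiezg.
Rule 2 (pre-rhotic lowering): /i/ is a high vowel immediately before /r/, so it lowers to [e]. /sirmoefefiezg/ → sermoefefiezg.
Rule 3 (intervocalic voicing): no segment meets the environment; /sermoefefiezg/ is unchanged.
Rule 4 (final cluster simplification): /g/ is the second consonant of a word-final cluster /zg/, so it deletes. /sermoefefiezg/ → sermoefefiez.

sermoefefiez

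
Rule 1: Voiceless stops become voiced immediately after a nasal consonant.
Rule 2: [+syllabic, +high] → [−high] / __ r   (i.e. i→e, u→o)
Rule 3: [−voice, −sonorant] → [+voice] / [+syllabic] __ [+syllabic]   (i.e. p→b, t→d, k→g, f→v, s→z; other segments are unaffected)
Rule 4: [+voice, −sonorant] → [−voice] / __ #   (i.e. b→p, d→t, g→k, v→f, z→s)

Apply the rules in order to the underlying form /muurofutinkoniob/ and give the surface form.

Rule 1 (post-nasal voicing): /k/ is a voiceless stop immediately after the nasal /n/, so it voices to [g]. /muurofutinkoniob/ → muurofutingoniob.
Rule 2 (pre-rhotic lowering): /u/ is a high vowel immediately before /r/, so it lowers to [o]. /muurofutingoniob/ → muorofutingoniob.
Rule 3 (intervocalic voicing): /f/ is a voiceless obstruent between vowels /o/ and /u/, so it voices to [v]. /t/ is a voiceless obstruent between vowels /u/ and /i/, so it voices to [d]. /muorofutingoniob/ → muorovudingoniob.
Rule 4 (final devoicing): /b/ is a voiced obstruent in word-final position, so it devoices to [p]. /muorovudingoniob/ → muorovudingoniop.

muorovudingoniop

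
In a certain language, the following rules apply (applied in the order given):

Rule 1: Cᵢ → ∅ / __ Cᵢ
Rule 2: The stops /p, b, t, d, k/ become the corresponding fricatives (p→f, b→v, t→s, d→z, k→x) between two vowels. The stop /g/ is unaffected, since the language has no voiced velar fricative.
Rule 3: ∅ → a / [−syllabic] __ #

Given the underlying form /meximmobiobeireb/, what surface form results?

Rule 1 (degemination): /mm/ is a geminate; the first /m/ deletes. /meximmobiobeireb/ → meximobiobeireb.
Rule 2 (intervocalic spirantization): /b/ is a stop between vowels /o/ and /i/, so it spirantizes to the fricative [v]. /b/ is a stop between vowels /o/ and /e/, so it spirantizes to the fricative [v]. /meximobiobeireb/ → meximovioveireb.
Rule 3 (final a-epenthesis): the form ends in the consonant /b/, so [a] is inserted word-finally. /meximovioveireb/ → meximovioveireba.

meximovioveireba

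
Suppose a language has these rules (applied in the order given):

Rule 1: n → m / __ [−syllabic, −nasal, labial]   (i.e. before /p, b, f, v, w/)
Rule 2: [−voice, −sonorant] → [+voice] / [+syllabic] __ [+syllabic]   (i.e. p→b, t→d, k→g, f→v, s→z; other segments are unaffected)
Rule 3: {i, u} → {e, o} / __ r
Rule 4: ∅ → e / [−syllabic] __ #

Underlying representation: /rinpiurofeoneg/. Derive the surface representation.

Rule 1 (nasal place assimilation): /n/ precedes the labial consonant /p/, so it assimilates in place to [m]. /rinpiurofeoneg/ → rimpiurofeoneg.
Rule 2 (intervocalic voicing): /f/ is a voiceless obstruent between vowels /o/ and /e/, so it voices to [v]. /rimpiurofeoneg/ → rimpiuroveoneg.
Rule 3 (pre-rhotic lowering): /u/ is a high vowel immediately before /r/, so it lowers to [o]. /rimpiuroveoneg/ → rimpioroveoneg.
Rule 4 (final e-epenthesis): the form ends in the consonant /g/, so [e] is inserted word-finally. /rimpioroveoneg/ → rimpioroveonege.

rimpioroveonege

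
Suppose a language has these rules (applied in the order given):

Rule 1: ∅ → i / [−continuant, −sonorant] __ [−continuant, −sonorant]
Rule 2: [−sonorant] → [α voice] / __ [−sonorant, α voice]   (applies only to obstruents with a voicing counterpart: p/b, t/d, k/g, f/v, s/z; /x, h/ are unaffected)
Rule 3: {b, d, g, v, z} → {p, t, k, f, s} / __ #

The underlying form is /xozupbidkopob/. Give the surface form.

xozupibidikopop

Rule 1 (stop-cluster i-epenthesis): /p/ and /b/ form a stop–stop cluster, so [i] is inserted between them. /d/ and /k/ form a stop–stop cluster, so [i] is inserted between them. /xozupbidkopob/ → xozupibidikopob.
Rule 2 (regressive voicing assimilation): no segment meets the environment; /xozupibidikopob/ is unchanged.
Rule 3 (final devoicing): /b/ is a voiced obstruent in word-final position, so it devoices to [p]. /xozupibidikopob/ → xozupibidikopop.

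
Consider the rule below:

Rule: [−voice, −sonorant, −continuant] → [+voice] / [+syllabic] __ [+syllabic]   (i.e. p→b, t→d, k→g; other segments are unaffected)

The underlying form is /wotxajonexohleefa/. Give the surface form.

wotxajonexohleefa

No segment of /wotxajonexohleefa/ meets the structural description of the rule, so the form surfaces unchanged.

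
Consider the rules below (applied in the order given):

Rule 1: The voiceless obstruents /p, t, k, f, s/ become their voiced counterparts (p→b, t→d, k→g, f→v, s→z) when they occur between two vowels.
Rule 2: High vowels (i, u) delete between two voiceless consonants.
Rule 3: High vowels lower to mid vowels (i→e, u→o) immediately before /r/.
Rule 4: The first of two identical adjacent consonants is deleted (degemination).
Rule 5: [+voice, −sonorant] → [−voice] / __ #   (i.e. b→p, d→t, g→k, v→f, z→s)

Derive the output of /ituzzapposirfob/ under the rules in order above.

Rule 1 (intervocalic voicing): /t/ is a voiceless obstruent between vowels /i/ and /u/, so it voices to [d]. /s/ is a voiceless obstruent between vowels /o/ and /i/, so it voices to [z]. /ituzzapposirfob/ → iduzzappozirfob.
Rule 2 (high vowel syncope): no segment meets the environment; /iduzzappozirfob/ is unchanged.
Rule 3 (pre-rhotic lowering): /i/ is a high vowel immediately before /r/, so it lowers to [e]. /iduzzappozirfob/ → iduzzappozerfob.
Rule 4 (degemination): /zz/ is a geminate; the first /z/ deletes. /pp/ is a geminate; the first /p/ deletes. /iduzzappozerfob/ → iduzapozerfob.
Rule 5 (final devoicing): /b/ is a voiced obstruent in word-final position, so it devoices to [p]. /iduzapozerfob/ → iduzapozerfop.

iduzapozerfop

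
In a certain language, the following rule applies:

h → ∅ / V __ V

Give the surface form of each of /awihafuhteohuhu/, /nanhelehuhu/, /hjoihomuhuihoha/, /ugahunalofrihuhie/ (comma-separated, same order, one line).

awiafuhteouu, nanheleuu, hjoiomuuioa, ugaunalofriuie

/awihafuhteohuhu/: /h/ occurs between vowels /i/ and /a/, so it deletes. /h/ occurs between vowels /o/ and /u/, so it deletes. /h/ occurs between vowels /u/ and /u/, so it deletes. → [awiafuhteouu].
/nanhelehuhu/: /h/ occurs between vowels /e/ and /u/, so it deletes. /h/ occurs between vowels /u/ and /u/, so it deletes. → [nanheleuu].
/hjoihomuhuihoha/: /h/ occurs between vowels /i/ and /o/, so it deletes. /h/ occurs between vowels /u/ and /u/, so it deletes. /h/ occurs between vowels /i/ and /o/, so it deletes. /h/ occurs between vowels /o/ and /a/, so it deletes. → [hjoiomuuioa].
/ugahunalofrihuhie/: /h/ occurs between vowels /a/ and /u/, so it deletes. /h/ occurs between vowels /i/ and /u/, so it deletes. /h/ occurs between vowels /u/ and /i/, so it deletes. → [ugaunalofriuie].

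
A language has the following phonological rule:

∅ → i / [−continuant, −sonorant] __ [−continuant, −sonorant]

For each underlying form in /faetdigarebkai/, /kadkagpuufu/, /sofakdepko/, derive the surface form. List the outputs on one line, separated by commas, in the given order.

faetidigarebikai, kadikagipuufu, sofakidepiko

/faetdigarebkai/: /t/ and /d/ form a stop–stop cluster, so [i] is inserted between them. /b/ and /k/ form a stop–stop cluster, so [i] is inserted between them. → [faetidigarebikai].
/kadkagpuufu/: /d/ and /k/ form a stop–stop cluster, so [i] is inserted between them. /g/ and /p/ form a stop–stop cluster, so [i] is inserted between them. → [kadikagipuufu].
/sofakdepko/: /k/ and /d/ form a stop–stop cluster, so [i] is inserted between them. /p/ and /k/ form a stop–stop cluster, so [i] is inserted between them. → [sofakidepiko].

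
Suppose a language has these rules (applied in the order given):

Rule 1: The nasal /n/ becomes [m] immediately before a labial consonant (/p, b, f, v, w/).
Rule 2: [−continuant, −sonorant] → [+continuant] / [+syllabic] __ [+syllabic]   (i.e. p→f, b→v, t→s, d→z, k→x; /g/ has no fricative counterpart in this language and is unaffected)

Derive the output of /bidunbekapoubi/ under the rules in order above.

bizumbexafouvi

Rule 1 (nasal place assimilation): /n/ precedes the labial consonant /b/, so it assimilates in place to [m]. /bidunbekapoubi/ → bidumbekapoubi.
Rule 2 (intervocalic spirantization): /d/ is a stop between vowels /i/ and /u/, so it spirantizes to the fricative [z]. /k/ is a stop between vowels /e/ and /a/, so it spirantizes to the fricative [x]. /p/ is a stop between vowels /a/ and /o/, so it spirantizes to the fricative [f]. /b/ is a stop between vowels /u/ and /i/, so it spirantizes to the fricative [v]. /bidumbekapoubi/ → bizumbexafouvi.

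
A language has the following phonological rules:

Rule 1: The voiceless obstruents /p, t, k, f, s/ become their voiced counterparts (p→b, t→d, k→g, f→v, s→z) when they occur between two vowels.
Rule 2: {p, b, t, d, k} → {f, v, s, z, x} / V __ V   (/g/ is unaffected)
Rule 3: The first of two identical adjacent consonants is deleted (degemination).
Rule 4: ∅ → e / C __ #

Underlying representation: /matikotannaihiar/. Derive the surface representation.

Rule 1 (intervocalic voicing): /t/ is a voiceless obstruent between vowels /a/ and /i/, so it voices to [d]. /k/ is a voiceless obstruent between vowels /i/ and /o/, so it voices to [g]. /t/ is a voiceless obstruent between vowels /o/ and /a/, so it voices to [d]. /matikotannaihiar/ → madigodannaihiar.
Rule 2 (intervocalic spirantization): /d/ is a stop between vowels /a/ and /i/, so it spirantizes to the fricative [z]. /d/ is a stop between vowels /o/ and /a/, so it spirantizes to the fricative [z]. /madigodannaihiar/ → mazigozannaihiar.
Rule 3 (degemination): /nn/ is a geminate; the first /n/ deletes. /mazigozannaihiar/ → mazigozanaihiar.
Rule 4 (final e-epenthesis): the form ends in the consonant /r/, so [e] is inserted word-finally. /mazigozanaihiar/ → mazigozanaihiare.

mazigozanaihiare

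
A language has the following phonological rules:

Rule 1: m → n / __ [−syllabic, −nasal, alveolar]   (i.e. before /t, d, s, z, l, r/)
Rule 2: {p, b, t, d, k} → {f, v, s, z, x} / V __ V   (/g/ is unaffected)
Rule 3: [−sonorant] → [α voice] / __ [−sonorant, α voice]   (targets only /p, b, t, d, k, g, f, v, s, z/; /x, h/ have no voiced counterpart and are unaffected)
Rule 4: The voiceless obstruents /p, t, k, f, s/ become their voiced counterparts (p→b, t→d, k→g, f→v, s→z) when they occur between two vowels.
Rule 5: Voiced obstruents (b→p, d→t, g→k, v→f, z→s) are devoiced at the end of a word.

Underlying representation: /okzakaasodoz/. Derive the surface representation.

Rule 1 (nasal place assimilation): no segment meets the environment; /okzakaasodoz/ is unchanged.
Rule 2 (intervocalic spirantization): /k/ is a stop between vowels /a/ and /a/, so it spirantizes to the fricative [x]. /d/ is a stop between vowels /o/ and /o/, so it spirantizes to the fricative [z]. /okzakaasodoz/ → okzaxaasozoz.
Rule 3 (regressive voicing assimilation): /k/ precedes the voiced obstruent /z/, so it voices to [g] by assimilation. /okzaxaasozoz/ → ogzaxaasozoz.
Rule 4 (intervocalic voicing): /s/ is a voiceless obstruent between vowels /a/ and /o/, so it voices to [z]. /ogzaxaasozoz/ → ogzaxaazozoz.
Rule 5 (final devoicing): /z/ is a voiced obstruent in word-final position, so it devoices to [s]. /ogzaxaazozoz/ → ogzaxaazozos.

ogzaxaazozos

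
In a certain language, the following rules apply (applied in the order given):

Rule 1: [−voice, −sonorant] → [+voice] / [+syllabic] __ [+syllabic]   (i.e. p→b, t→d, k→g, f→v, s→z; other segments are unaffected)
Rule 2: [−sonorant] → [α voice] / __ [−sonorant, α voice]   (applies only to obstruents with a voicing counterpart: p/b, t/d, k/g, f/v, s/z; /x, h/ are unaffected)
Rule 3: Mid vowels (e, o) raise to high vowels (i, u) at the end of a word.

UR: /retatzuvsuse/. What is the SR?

Rule 1 (intervocalic voicing): /t/ is a voiceless obstruent between vowels /e/ and /a/, so it voices to [d]. /s/ is a voiceless obstruent between vowels /u/ and /e/, so it voices to [z]. /retatzuvsuse/ → redatzuvsuze.
Rule 2 (regressive voicing assimilation): /t/ precedes the voiced obstruent /z/, so it voices to [d] by assimilation. /v/ precedes the voiceless obstruent /s/, so it devoices to [f] by assimilation. /redatzuvsuze/ → redadzufsuze.
Rule 3 (final vowel raising): /e/ is a mid vowel in word-final position, so it raises to [i]. /redadzufsuze/ → redadzufsuzi.

redadzufsuzi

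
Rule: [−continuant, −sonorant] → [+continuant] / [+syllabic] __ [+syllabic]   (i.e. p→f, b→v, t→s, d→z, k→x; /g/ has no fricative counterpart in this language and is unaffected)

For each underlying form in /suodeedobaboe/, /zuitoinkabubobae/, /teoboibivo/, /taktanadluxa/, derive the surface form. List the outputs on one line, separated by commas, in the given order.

suozeezovavoe, zuisoinkavuvovae, teovoivivo, taktanadluxa

/suodeedobaboe/: /d/ is a stop between vowels /o/ and /e/, so it spirantizes to the fricative [z]. /d/ is a stop between vowels /e/ and /o/, so it spirantizes to the fricative [z]. /b/ is a stop between vowels /o/ and /a/, so it spirantizes to the fricative [v]. /b/ is a stop between vowels /a/ and /o/, so it spirantizes to the fricative [v]. → [suozeezovavoe].
/zuitoinkabubobae/: /t/ is a stop between vowels /i/ and /o/, so it spirantizes to the fricative [s]. /b/ is a stop between vowels /a/ and /u/, so it spirantizes to the fricative [v]. /b/ is a stop between vowels /u/ and /o/, so it spirantizes to the fricative [v]. /b/ is a stop between vowels /o/ and /a/, so it spirantizes to the fricative [v]. → [zuisoinkavuvovae].
/teoboibivo/: /b/ is a stop between vowels /o/ and /o/, so it spirantizes to the fricative [v]. /b/ is a stop between vowels /i/ and /i/, so it spirantizes to the fricative [v]. → [teovoivivo].
/taktanadluxa/: the rule's environment is not met; surfaces unchanged as [taktanadluxa].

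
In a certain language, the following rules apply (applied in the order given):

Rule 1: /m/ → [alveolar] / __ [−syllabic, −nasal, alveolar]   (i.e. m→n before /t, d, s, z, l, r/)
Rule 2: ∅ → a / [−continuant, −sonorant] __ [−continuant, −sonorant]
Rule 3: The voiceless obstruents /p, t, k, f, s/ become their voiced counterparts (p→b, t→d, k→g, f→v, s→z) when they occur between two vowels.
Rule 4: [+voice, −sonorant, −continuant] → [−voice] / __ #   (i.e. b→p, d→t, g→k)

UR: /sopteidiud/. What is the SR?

Rule 1 (nasal place assimilation): no segment meets the environment; /sopteidiud/ is unchanged.
Rule 2 (stop-cluster a-epenthesis): /p/ and /t/ form a stop–stop cluster, so [a] is inserted between them. /sopteidiud/ → sopateidiud.
Rule 3 (intervocalic voicing): /p/ is a voiceless obstruent between vowels /o/ and /a/, so it voices to [b]. /t/ is a voiceless obstruent between vowels /a/ and /e/, so it voices to [d]. /sopateidiud/ → sobadeidiud.
Rule 4 (final devoicing): /d/ is a voiced stop in word-final position, so it devoices to [t]. /sobadeidiud/ → sobadeidiut.

sobadeidiut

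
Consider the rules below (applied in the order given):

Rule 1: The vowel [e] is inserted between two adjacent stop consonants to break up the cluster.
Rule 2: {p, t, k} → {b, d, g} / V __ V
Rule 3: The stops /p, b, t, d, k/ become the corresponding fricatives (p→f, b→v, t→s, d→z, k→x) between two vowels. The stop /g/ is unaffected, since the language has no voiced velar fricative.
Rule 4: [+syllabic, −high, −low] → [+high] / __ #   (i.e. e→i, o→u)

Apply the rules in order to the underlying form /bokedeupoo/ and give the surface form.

Rule 1 (stop-cluster e-epenthesis): no segment meets the environment; /bokedeupoo/ is unchanged.
Rule 2 (intervocalic voicing): /k/ is a voiceless stop between vowels /o/ and /e/, so it voices to [g]. /p/ is a voiceless stop between vowels /u/ and /o/, so it voices to [b]. /bokedeupoo/ → bogedeuboo.
Rule 3 (intervocalic spirantization): /d/ is a stop between vowels /e/ and /e/, so it spirantizes to the fricative [z]. /b/ is a stop between vowels /u/ and /o/, so it spirantizes to the fricative [v]. /bogedeuboo/ → bogezeuvoo.
Rule 4 (final vowel raising): /o/ is a mid vowel in word-final position, so it raises to [u]. /bogezeuvoo/ → bogezeuvou.

bogezeuvou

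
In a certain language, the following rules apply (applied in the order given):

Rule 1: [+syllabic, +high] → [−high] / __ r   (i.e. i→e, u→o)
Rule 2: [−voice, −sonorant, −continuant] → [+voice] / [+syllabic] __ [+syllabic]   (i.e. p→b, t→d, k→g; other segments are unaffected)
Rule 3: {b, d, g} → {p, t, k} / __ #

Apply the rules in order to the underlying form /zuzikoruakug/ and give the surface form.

Rule 1 (pre-rhotic lowering): no segment meets the environment; /zuzikoruakug/ is unchanged.
Rule 2 (intervocalic voicing): /k/ is a voiceless stop between vowels /i/ and /o/, so it voices to [g]. /k/ is a voiceless stop between vowels /a/ and /u/, so it voices to [g]. /zuzikoruakug/ → zuzigoruagug.
Rule 3 (final devoicing): /g/ is a voiced stop in word-final position, so it devoices to [k]. /zuzigoruagug/ → zuzigoruaguk.

zuzigoruaguk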